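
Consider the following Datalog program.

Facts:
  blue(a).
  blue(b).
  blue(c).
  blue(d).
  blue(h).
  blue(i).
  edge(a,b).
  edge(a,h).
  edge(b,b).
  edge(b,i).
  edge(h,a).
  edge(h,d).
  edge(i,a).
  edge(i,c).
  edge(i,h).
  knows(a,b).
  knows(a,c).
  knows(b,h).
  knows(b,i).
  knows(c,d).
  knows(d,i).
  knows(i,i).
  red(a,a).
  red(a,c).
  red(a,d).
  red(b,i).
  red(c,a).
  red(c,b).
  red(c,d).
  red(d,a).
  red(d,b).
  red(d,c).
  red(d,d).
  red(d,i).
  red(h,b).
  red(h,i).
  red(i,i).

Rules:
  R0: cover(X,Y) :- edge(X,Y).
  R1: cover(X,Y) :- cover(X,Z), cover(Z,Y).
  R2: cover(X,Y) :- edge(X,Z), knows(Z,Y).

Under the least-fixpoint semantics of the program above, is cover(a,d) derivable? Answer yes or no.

yes

round 1: derive cover(a,b) via R0 from edge(a,b)
round 1: derive cover(a,h) via R0 from edge(a,h)
round 1: derive cover(b,b) via R0 from edge(b,b)
round 1: derive cover(b,i) via R0 from edge(b,i)
round 1: derive cover(h,a) via R0 from edge(h,a)
round 1: derive cover(h,d) via R0 from edge(h,d)
round 1: derive cover(i,a) via R0 from edge(i,a)
round 1: derive cover(i,c) via R0 from edge(i,c)
round 1: derive cover(i,h) via R0 from edge(i,h)
round 1: derive cover(a,i) via R2 from edge(a,b), knows(b,i)
round 1: derive cover(b,h) via R2 from edge(b,b), knows(b,h)
round 1: derive cover(h,b) via R2 from edge(h,a), knows(a,b)
round 1: derive cover(h,c) via R2 from edge(h,a), knows(a,c)
round 1: derive cover(h,i) via R2 from edge(h,d), knows(d,i)
round 1: derive cover(i,b) via R2 from edge(i,a), knows(a,b)
round 1: derive cover(i,d) via R2 from edge(i,c), knows(c,d)
round 2: derive cover(a,a) via R1 from cover(a,h), cover(h,a)
round 2: derive cover(a,c) via R1 from cover(a,h), cover(h,c)
round 2: derive cover(a,d) via R1 from cover(a,h), cover(h,d)
round 2: derive cover(b,a) via R1 from cover(b,h), cover(h,a)
round 2: derive cover(b,c) via R1 from cover(b,h), cover(h,c)
round 2: derive cover(b,d) via R1 from cover(b,h), cover(h,d)
round 2: derive cover(h,h) via R1 from cover(h,a), cover(a,h)
round 2: derive cover(i,i) via R1 from cover(i,a), cover(a,i)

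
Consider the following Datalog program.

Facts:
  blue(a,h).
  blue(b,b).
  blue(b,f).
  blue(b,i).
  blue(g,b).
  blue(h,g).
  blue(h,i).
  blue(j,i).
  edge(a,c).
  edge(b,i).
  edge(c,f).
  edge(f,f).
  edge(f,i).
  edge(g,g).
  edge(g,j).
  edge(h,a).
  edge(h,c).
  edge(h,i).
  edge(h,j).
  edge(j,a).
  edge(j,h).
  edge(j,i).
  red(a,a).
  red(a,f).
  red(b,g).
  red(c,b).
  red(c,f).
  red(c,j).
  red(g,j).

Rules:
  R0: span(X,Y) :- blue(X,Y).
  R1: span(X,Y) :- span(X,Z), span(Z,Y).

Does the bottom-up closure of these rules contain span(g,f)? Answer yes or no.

round 1: derive span(a,h) via R0 from blue(a,h)
round 1: derive span(b,b) via R0 from blue(b,b)
round 1: derive span(b,f) via R0 from blue(b,f)
round 1: derive span(b,i) via R0 from blue(b,i)
round 1: derive span(g,b) via R0 from blue(g,b)
round 1: derive span(h,g) via R0 from blue(h,g)
round 1: derive span(h,i) via R0 from blue(h,i)
round 1: derive span(j,i) via R0 from blue(j,i)
round 2: derive span(a,g) via R1 from span(a,h), span(h,g)
round 2: derive span(a,i) via R1 from span(a,h), span(h,i)
round 2: derive span(g,f) via R1 from span(g,b), span(b,f)
round 2: derive span(g,i) via R1 from span(g,b), span(b,i)
round 2: derive span(h,b) via R1 from span(h,g), span(g,b)
round 3: derive span(a,b) via R1 from span(a,g), span(g,b)
round 3: derive span(a,f) via R1 from span(a,g), span(g,f)
round 3: derive span(h,f) via R1 from span(h,b), span(b,f)

yes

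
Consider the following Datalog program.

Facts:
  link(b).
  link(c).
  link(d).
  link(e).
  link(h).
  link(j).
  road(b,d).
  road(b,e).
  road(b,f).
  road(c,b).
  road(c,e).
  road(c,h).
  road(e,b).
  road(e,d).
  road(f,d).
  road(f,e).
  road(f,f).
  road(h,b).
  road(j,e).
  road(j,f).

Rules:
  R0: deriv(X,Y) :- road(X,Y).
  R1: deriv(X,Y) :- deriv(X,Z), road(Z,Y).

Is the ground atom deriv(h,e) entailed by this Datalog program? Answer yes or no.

yes

round 1: derive deriv(b,d) via R0 from road(b,d)
round 1: derive deriv(b,e) via R0 from road(b,e)
round 1: derive deriv(b,f) via R0 from road(b,f)
round 1: derive deriv(c,b) via R0 from road(c,b)
round 1: derive deriv(c,e) via R0 from road(c,e)
round 1: derive deriv(c,h) via R0 from road(c,h)
round 1: derive deriv(e,b) via R0 from road(e,b)
round 1: derive deriv(e,d) via R0 from road(e,d)
round 1: derive deriv(f,d) via R0 from road(f,d)
round 1: derive deriv(f,e) via R0 from road(f,e)
round 1: derive deriv(f,f) via R0 from road(f,f)
round 1: derive deriv(h,b) via R0 from road(h,b)
round 1: derive deriv(j,e) via R0 from road(j,e)
round 1: derive deriv(j,f) via R0 from road(j,f)
round 2: derive deriv(b,b) via R1 from deriv(b,e), road(e,b)
round 2: derive deriv(c,d) via R1 from deriv(c,b), road(b,d)
round 2: derive deriv(c,f) via R1 from deriv(c,b), road(b,f)
round 2: derive deriv(e,e) via R1 from deriv(e,b), road(b,e)
round 2: derive deriv(e,f) via R1 from deriv(e,b), road(b,f)
round 2: derive deriv(f,b) via R1 from deriv(f,e), road(e,b)
round 2: derive deriv(h,d) via R1 from deriv(h,b), road(b,d)
round 2: derive deriv(h,e) via R1 from deriv(h,b), road(b,e)
round 2: derive deriv(h,f) via R1 from deriv(h,b), road(b,f)
round 2: derive deriv(j,b) via R1 from deriv(j,e), road(e,b)
round 2: derive deriv(j,d) via R1 from deriv(j,e), road(e,d)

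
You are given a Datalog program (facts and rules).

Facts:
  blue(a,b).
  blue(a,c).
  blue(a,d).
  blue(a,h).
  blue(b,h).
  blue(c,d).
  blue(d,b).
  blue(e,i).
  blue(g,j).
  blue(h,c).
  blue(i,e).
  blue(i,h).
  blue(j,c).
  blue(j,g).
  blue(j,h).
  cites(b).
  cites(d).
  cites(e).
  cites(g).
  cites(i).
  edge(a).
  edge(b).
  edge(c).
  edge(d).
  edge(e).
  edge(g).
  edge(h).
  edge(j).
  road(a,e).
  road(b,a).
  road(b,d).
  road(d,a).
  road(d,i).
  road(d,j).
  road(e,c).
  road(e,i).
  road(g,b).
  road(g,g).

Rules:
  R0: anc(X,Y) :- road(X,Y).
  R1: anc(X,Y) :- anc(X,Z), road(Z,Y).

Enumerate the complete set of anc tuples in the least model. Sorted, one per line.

anc(a,c)
anc(a,e)
anc(a,i)
anc(b,a)
anc(b,c)
anc(b,d)
anc(b,e)
anc(b,i)
anc(b,j)
anc(d,a)
anc(d,c)
anc(d,e)
anc(d,i)
anc(d,j)
anc(e,c)
anc(e,i)
anc(g,a)
anc(g,b)
anc(g,c)
anc(g,d)
anc(g,e)
anc(g,g)
anc(g,i)
anc(g,j)

round 1: derive anc(a,e) via R0 from road(a,e)
round 1: derive anc(b,a) via R0 from road(b,a)
round 1: derive anc(b,d) via R0 from road(b,d)
round 1: derive anc(d,a) via R0 from road(d,a)
round 1: derive anc(d,i) via R0 from road(d,i)
round 1: derive anc(d,j) via R0 from road(d,j)
round 1: derive anc(e,c) via R0 from road(e,c)
round 1: derive anc(e,i) via R0 from road(e,i)
round 1: derive anc(g,b) via R0 from road(g,b)
round 1: derive anc(g,g) via R0 from road(g,g)
round 2: derive anc(a,c) via R1 from anc(a,e), road(e,c)
round 2: derive anc(a,i) via R1 from anc(a,e), road(e,i)
round 2: derive anc(b,e) via R1 from anc(b,a), road(a,e)
round 2: derive anc(b,i) via R1 from anc(b,d), road(d,i)
round 2: derive anc(b,j) via R1 from anc(b,d), road(d,j)
round 2: derive anc(d,e) via R1 from anc(d,a), road(a,e)
round 2: derive anc(g,a) via R1 from anc(g,b), road(b,a)
round 2: derive anc(g,d) via R1 from anc(g,b), road(b,d)
round 3: derive anc(b,c) via R1 from anc(b,e), road(e,c)
round 3: derive anc(d,c) via R1 from anc(d,e), road(e,c)
round 3: derive anc(g,e) via R1 from anc(g,a), road(a,e)
round 3: derive anc(g,i) via R1 from anc(g,d), road(d,i)
round 3: derive anc(g,j) via R1 from anc(g,d), road(d,j)
round 4: derive anc(g,c) via R1 from anc(g,e), road(e,c)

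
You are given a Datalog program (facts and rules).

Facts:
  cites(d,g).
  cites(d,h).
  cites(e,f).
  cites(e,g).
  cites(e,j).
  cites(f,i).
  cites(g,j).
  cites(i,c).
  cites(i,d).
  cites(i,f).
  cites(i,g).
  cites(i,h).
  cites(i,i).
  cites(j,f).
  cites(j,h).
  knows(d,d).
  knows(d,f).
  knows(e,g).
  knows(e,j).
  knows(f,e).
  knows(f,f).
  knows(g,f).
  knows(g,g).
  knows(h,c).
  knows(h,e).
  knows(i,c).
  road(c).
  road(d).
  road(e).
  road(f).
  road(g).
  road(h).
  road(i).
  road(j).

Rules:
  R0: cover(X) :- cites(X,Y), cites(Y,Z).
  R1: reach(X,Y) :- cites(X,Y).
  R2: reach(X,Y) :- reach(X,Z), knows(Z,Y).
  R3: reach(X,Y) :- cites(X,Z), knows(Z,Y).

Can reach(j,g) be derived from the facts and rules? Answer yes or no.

round 1: derive reach(d,g) via R1 from cites(d,g)
round 1: derive reach(d,h) via R1 from cites(d,h)
round 1: derive reach(e,f) via R1 from cites(e,f)
round 1: derive reach(e,g) via R1 from cites(e,g)
round 1: derive reach(e,j) via R1 from cites(e,j)
round 1: derive reach(f,i) via R1 from cites(f,i)
round 1: derive reach(g,j) via R1 from cites(g,j)
round 1: derive reach(i,c) via R1 from cites(i,c)
round 1: derive reach(i,d) via R1 from cites(i,d)
round 1: derive reach(i,f) via R1 from cites(i,f)
round 1: derive reach(i,g) via R1 from cites(i,g)
round 1: derive reach(i,h) via R1 from cites(i,h)
round 1: derive reach(i,i) via R1 from cites(i,i)
round 1: derive reach(j,f) via R1 from cites(j,f)
round 1: derive reach(j,h) via R1 from cites(j,h)
round 1: derive reach(d,c) via R3 from cites(d,h), knows(h,c)
round 1: derive reach(d,e) via R3 from cites(d,h), knows(h,e)
round 1: derive reach(d,f) via R3 from cites(d,g), knows(g,f)
round 1: derive reach(e,e) via R3 from cites(e,f), knows(f,e)
round 1: derive reach(f,c) via R3 from cites(f,i), knows(i,c)
round 1: derive reach(i,e) via R3 from cites(i,f), knows(f,e)
round 1: derive reach(j,c) via R3 from cites(j,h), knows(h,c)
round 1: derive reach(j,e) via R3 from cites(j,f), knows(f,e)
round 2: derive reach(d,j) via R2 from reach(d,e), knows(e,j)
round 2: derive reach(i,j) via R2 from reach(i,e), knows(e,j)
round 2: derive reach(j,g) via R2 from reach(j,e), knows(e,g)
round 2: derive reach(j,j) via R2 from reach(j,e), knows(e,j)

yes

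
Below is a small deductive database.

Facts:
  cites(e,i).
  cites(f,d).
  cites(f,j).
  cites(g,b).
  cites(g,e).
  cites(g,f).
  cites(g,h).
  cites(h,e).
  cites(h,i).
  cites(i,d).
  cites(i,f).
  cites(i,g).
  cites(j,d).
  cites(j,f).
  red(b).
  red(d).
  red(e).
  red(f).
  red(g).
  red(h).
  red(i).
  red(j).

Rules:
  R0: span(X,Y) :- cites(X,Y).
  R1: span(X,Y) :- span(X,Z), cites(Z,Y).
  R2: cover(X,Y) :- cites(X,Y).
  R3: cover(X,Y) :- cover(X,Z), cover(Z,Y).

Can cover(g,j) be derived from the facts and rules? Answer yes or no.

round 1: derive cover(e,i) via R2 from cites(e,i)
round 1: derive cover(f,d) via R2 from cites(f,d)
round 1: derive cover(f,j) via R2 from cites(f,j)
round 1: derive cover(g,b) via R2 from cites(g,b)
round 1: derive cover(g,e) via R2 from cites(g,e)
round 1: derive cover(g,f) via R2 from cites(g,f)
round 1: derive cover(g,h) via R2 from cites(g,h)
round 1: derive cover(h,e) via R2 from cites(h,e)
round 1: derive cover(h,i) via R2 from cites(h,i)
round 1: derive cover(i,d) via R2 from cites(i,d)
round 1: derive cover(i,f) via R2 from cites(i,f)
round 1: derive cover(i,g) via R2 from cites(i,g)
round 1: derive cover(j,d) via R2 from cites(j,d)
round 1: derive cover(j,f) via R2 from cites(j,f)
round 2: derive cover(e,d) via R3 from cover(e,i), cover(i,d)
round 2: derive cover(e,f) via R3 from cover(e,i), cover(i,f)
round 2: derive cover(e,g) via R3 from cover(e,i), cover(i,g)
round 2: derive cover(f,f) via R3 from cover(f,j), cover(j,f)
round 2: derive cover(g,d) via R3 from cover(g,f), cover(f,d)
round 2: derive cover(g,i) via R3 from cover(g,e), cover(e,i)
round 2: derive cover(g,j) via R3 from cover(g,f), cover(f,j)
round 2: derive cover(h,d) via R3 from cover(h,i), cover(i,d)
round 2: derive cover(h,f) via R3 from cover(h,i), cover(i,f)
round 2: derive cover(h,g) via R3 from cover(h,i), cover(i,g)
round 2: derive cover(i,b) via R3 from cover(i,g), cover(g,b)
round 2: derive cover(i,e) via R3 from cover(i,g), cover(g,e)
round 2: derive cover(i,h) via R3 from cover(i,g), cover(g,h)
round 2: derive cover(i,j) via R3 from cover(i,f), cover(f,j)
round 2: derive cover(j,j) via R3 from cover(j,f), cover(f,j)
round 3: derive cover(e,b) via R3 from cover(e,g), cover(g,b)
round 3: derive cover(e,e) via R3 from cover(e,g), cover(g,e)
round 3: derive cover(e,h) via R3 from cover(e,g), cover(g,h)
round 3: derive cover(e,j) via R3 from cover(e,f), cover(f,j)
round 3: derive cover(g,g) via R3 from cover(g,e), cover(e,g)
round 3: derive cover(h,b) via R3 from cover(h,g), cover(g,b)
round 3: derive cover(h,h) via R3 from cover(h,g), cover(g,h)
round 3: derive cover(h,j) via R3 from cover(h,f), cover(f,j)
round 3: derive cover(i,i) via R3 from cover(i,e), cover(e,i)

yes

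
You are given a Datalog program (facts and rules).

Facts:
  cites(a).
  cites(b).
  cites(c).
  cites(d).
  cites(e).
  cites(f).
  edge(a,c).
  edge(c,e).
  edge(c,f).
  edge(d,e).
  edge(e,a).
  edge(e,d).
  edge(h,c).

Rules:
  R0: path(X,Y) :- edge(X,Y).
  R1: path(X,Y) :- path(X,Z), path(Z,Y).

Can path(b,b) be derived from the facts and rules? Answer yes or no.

round 1: derive path(a,c) via R0 from edge(a,c)
round 1: derive path(c,e) via R0 from edge(c,e)
round 1: derive path(c,f) via R0 from edge(c,f)
round 1: derive path(d,e) via R0 from edge(d,e)
round 1: derive path(e,a) via R0 from edge(e,a)
round 1: derive path(e,d) via R0 from edge(e,d)
round 1: derive path(h,c) via R0 from edge(h,c)
round 2: derive path(a,e) via R1 from path(a,c), path(c,e)
round 2: derive path(a,f) via R1 from path(a,c), path(c,f)
round 2: derive path(c,a) via R1 from path(c,e), path(e,a)
round 2: derive path(c,d) via R1 from path(c,e), path(e,d)
round 2: derive path(d,a) via R1 from path(d,e), path(e,a)
round 2: derive path(d,d) via R1 from path(d,e), path(e,d)
round 2: derive path(e,c) via R1 from path(e,a), path(a,c)
round 2: derive path(e,e) via R1 from path(e,d), path(d,e)
round 2: derive path(h,e) via R1 from path(h,c), path(c,e)
round 2: derive path(h,f) via R1 from path(h,c), path(c,f)
round 3: derive path(a,a) via R1 from path(a,c), path(c,a)
round 3: derive path(a,d) via R1 from path(a,c), path(c,d)
round 3: derive path(c,c) via R1 from path(c,a), path(a,c)
round 3: derive path(d,c) via R1 from path(d,a), path(a,c)
round 3: derive path(d,f) via R1 from path(d,a), path(a,f)
round 3: derive path(e,f) via R1 from path(e,a), path(a,f)
round 3: derive path(h,a) via R1 from path(h,c), path(c,a)
round 3: derive path(h,d) via R1 from path(h,c), path(c,d)

no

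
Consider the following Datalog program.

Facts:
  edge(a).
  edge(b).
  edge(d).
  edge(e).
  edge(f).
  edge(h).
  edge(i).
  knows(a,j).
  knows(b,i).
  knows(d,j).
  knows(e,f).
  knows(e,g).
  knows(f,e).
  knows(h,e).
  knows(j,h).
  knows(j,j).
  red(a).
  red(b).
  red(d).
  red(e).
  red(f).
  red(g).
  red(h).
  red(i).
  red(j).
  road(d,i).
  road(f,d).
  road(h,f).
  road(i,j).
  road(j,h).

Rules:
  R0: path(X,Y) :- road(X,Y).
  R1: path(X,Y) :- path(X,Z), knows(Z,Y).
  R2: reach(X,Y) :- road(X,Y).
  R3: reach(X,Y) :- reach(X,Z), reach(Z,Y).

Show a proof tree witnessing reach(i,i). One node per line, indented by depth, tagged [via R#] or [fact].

round 1: derive reach(d,i) via R2 from road(d,i)
round 1: derive reach(f,d) via R2 from road(f,d)
round 1: derive reach(h,f) via R2 from road(h,f)
round 1: derive reach(i,j) via R2 from road(i,j)
round 1: derive reach(j,h) via R2 from road(j,h)
round 2: derive reach(d,j) via R3 from reach(d,i), reach(i,j)
round 2: derive reach(f,i) via R3 from reach(f,d), reach(d,i)
round 2: derive reach(h,d) via R3 from reach(h,f), reach(f,d)
round 2: derive reach(i,h) via R3 from reach(i,j), reach(j,h)
round 2: derive reach(j,f) via R3 from reach(j,h), reach(h,f)
round 3: derive reach(d,f) via R3 from reach(d,j), reach(j,f)
round 3: derive reach(d,h) via R3 from reach(d,i), reach(i,h)
round 3: derive reach(f,h) via R3 from reach(f,i), reach(i,h)
round 3: derive reach(f,j) via R3 from reach(f,d), reach(d,j)
round 3: derive reach(h,i) via R3 from reach(h,d), reach(d,i)
round 3: derive reach(h,j) via R3 from reach(h,d), reach(d,j)
round 3: derive reach(i,d) via R3 from reach(i,h), reach(h,d)
round 3: derive reach(i,f) via R3 from reach(i,h), reach(h,f)
round 3: derive reach(j,d) via R3 from reach(j,f), reach(f,d)
round 3: derive reach(j,i) via R3 from reach(j,f), reach(f,i)
round 4: derive reach(d,d) via R3 from reach(d,f), reach(f,d)
round 4: derive reach(f,f) via R3 from reach(f,d), reach(d,f)
round 4: derive reach(h,h) via R3 from reach(h,d), reach(d,h)
round 4: derive reach(i,i) via R3 from reach(i,d), reach(d,i)
round 4: derive reach(j,j) via R3 from reach(j,d), reach(d,j)

reach(i,i)  [via R3]
  reach(i,d)  [via R3]
    reach(i,h)  [via R3]
      reach(i,j)  [via R2]
        road(i,j)  [fact]
      reach(j,h)  [via R2]
        road(j,h)  [fact]
    reach(h,d)  [via R3]
      reach(h,f)  [via R2]
        road(h,f)  [fact]
      reach(f,d)  [via R2]
        road(f,d)  [fact]
  reach(d,i)  [via R2]
    road(d,i)  [fact]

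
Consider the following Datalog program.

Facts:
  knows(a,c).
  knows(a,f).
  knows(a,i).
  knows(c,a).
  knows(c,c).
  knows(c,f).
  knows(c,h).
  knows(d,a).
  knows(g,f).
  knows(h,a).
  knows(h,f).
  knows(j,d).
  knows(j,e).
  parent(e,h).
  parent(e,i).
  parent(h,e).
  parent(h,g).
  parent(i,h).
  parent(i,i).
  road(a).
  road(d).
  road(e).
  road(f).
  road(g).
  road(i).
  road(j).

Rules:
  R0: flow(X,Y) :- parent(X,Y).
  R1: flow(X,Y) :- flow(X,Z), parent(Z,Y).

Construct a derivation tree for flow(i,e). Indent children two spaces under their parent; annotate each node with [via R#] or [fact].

flow(i,e)  [via R1]
  flow(i,h)  [via R0]
    parent(i,h)  [fact]
  parent(h,e)  [fact]

round 1: derive flow(e,h) via R0 from parent(e,h)
round 1: derive flow(e,i) via R0 from parent(e,i)
round 1: derive flow(h,e) via R0 from parent(h,e)
round 1: derive flow(h,g) via R0 from parent(h,g)
round 1: derive flow(i,h) via R0 from parent(i,h)
round 1: derive flow(i,i) via R0 from parent(i,i)
round 2: derive flow(e,e) via R1 from flow(e,h), parent(h,e)
round 2: derive flow(e,g) via R1 from flow(e,h), parent(h,g)
round 2: derive flow(h,h) via R1 from flow(h,e), parent(e,h)
round 2: derive flow(h,i) via R1 from flow(h,e), parent(e,i)
round 2: derive flow(i,e) via R1 from flow(i,h), parent(h,e)
round 2: derive flow(i,g) via R1 from flow(i,h), parent(h,g)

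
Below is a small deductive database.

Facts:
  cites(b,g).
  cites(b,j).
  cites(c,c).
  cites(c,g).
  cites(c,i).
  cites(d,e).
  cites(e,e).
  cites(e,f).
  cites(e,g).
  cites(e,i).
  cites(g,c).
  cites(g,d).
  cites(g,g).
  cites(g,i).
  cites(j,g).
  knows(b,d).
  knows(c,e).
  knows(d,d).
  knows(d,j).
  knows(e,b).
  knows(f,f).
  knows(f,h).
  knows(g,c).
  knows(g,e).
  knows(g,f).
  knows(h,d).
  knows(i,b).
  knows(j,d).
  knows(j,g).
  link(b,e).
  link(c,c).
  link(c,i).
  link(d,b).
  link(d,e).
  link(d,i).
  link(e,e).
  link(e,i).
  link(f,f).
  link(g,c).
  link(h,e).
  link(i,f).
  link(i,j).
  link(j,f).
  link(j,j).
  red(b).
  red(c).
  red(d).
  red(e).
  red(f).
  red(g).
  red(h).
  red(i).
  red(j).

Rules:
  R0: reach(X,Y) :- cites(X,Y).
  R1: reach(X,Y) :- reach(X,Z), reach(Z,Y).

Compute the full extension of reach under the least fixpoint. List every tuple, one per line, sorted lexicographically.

reach(b,c)
reach(b,d)
reach(b,e)
reach(b,f)
reach(b,g)
reach(b,i)
reach(b,j)
reach(c,c)
reach(c,d)
reach(c,e)
reach(c,f)
reach(c,g)
reach(c,i)
reach(d,c)
reach(d,d)
reach(d,e)
reach(d,f)
reach(d,g)
reach(d,i)
reach(e,c)
reach(e,d)
reach(e,e)
reach(e,f)
reach(e,g)
reach(e,i)
reach(g,c)
reach(g,d)
reach(g,e)
reach(g,f)
reach(g,g)
reach(g,i)
reach(j,c)
reach(j,d)
reach(j,e)
reach(j,f)
reach(j,g)
reach(j,i)

round 1: derive reach(b,g) via R0 from cites(b,g)
round 1: derive reach(b,j) via R0 from cites(b,j)
round 1: derive reach(c,c) via R0 from cites(c,c)
round 1: derive reach(c,g) via R0 from cites(c,g)
round 1: derive reach(c,i) via R0 from cites(c,i)
round 1: derive reach(d,e) via R0 from cites(d,e)
round 1: derive reach(e,e) via R0 from cites(e,e)
round 1: derive reach(e,f) via R0 from cites(e,f)
round 1: derive reach(e,g) via R0 from cites(e,g)
round 1: derive reach(e,i) via R0 from cites(e,i)
round 1: derive reach(g,c) via R0 from cites(g,c)
round 1: derive reach(g,d) via R0 from cites(g,d)
round 1: derive reach(g,g) via R0 from cites(g,g)
round 1: derive reach(g,i) via R0 from cites(g,i)
round 1: derive reach(j,g) via R0 from cites(j,g)
round 2: derive reach(b,c) via R1 from reach(b,g), reach(g,c)
round 2: derive reach(b,d) via R1 from reach(b,g), reach(g,d)
round 2: derive reach(b,i) via R1 from reach(b,g), reach(g,i)
round 2: derive reach(c,d) via R1 from reach(c,g), reach(g,d)
round 2: derive reach(d,f) via R1 from reach(d,e), reach(e,f)
round 2: derive reach(d,g) via R1 from reach(d,e), reach(e,g)
round 2: derive reach(d,i) via R1 from reach(d,e), reach(e,i)
round 2: derive reach(e,c) via R1 from reach(e,g), reach(g,c)
round 2: derive reach(e,d) via R1 from reach(e,g), reach(g,d)
round 2: derive reach(g,e) via R1 from reach(g,d), reach(d,e)
round 2: derive reach(j,c) via R1 from reach(j,g), reach(g,c)
round 2: derive reach(j,d) via R1 from reach(j,g), reach(g,d)
round 2: derive reach(j,i) via R1 from reach(j,g), reach(g,i)
round 3: derive reach(b,e) via R1 from reach(b,d), reach(d,e)
round 3: derive reach(b,f) via R1 from reach(b,d), reach(d,f)
round 3: derive reach(c,e) via R1 from reach(c,d), reach(d,e)
round 3: derive reach(c,f) via R1 from reach(c,d), reach(d,f)
round 3: derive reach(d,c) via R1 from reach(d,e), reach(e,c)
round 3: derive reach(d,d) via R1 from reach(d,e), reach(e,d)
round 3: derive reach(g,f) via R1 from reach(g,d), reach(d,f)
round 3: derive reach(j,e) via R1 from reach(j,d), reach(d,e)
round 3: derive reach(j,f) via R1 from reach(j,d), reach(d,f)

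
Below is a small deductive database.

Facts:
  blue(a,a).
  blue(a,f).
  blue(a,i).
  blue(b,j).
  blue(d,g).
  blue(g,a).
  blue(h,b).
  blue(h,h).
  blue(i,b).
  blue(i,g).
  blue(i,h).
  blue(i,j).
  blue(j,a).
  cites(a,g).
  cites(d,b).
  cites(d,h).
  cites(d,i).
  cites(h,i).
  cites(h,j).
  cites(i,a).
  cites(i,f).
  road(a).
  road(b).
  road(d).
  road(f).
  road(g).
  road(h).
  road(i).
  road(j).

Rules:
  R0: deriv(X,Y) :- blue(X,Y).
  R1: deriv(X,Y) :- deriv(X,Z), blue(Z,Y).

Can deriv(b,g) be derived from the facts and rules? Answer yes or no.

yes

round 1: derive deriv(a,a) via R0 from blue(a,a)
round 1: derive deriv(a,f) via R0 from blue(a,f)
round 1: derive deriv(a,i) via R0 from blue(a,i)
round 1: derive deriv(b,j) via R0 from blue(b,j)
round 1: derive deriv(d,g) via R0 from blue(d,g)
round 1: derive deriv(g,a) via R0 from blue(g,a)
round 1: derive deriv(h,b) via R0 from blue(h,b)
round 1: derive deriv(h,h) via R0 from blue(h,h)
round 1: derive deriv(i,b) via R0 from blue(i,b)
round 1: derive deriv(i,g) via R0 from blue(i,g)
round 1: derive deriv(i,h) via R0 from blue(i,h)
round 1: derive deriv(i,j) via R0 from blue(i,j)
round 1: derive deriv(j,a) via R0 from blue(j,a)
round 2: derive deriv(a,b) via R1 from deriv(a,i), blue(i,b)
round 2: derive deriv(a,g) via R1 from deriv(a,i), blue(i,g)
round 2: derive deriv(a,h) via R1 from deriv(a,i), blue(i,h)
round 2: derive deriv(a,j) via R1 from deriv(a,i), blue(i,j)
round 2: derive deriv(b,a) via R1 from deriv(b,j), blue(j,a)
round 2: derive deriv(d,a) via R1 from deriv(d,g), blue(g,a)
round 2: derive deriv(g,f) via R1 from deriv(g,a), blue(a,f)
round 2: derive deriv(g,i) via R1 from deriv(g,a), blue(a,i)
round 2: derive deriv(h,j) via R1 from deriv(h,b), blue(b,j)
round 2: derive deriv(i,a) via R1 from deriv(i,g), blue(g,a)
round 2: derive deriv(j,f) via R1 from deriv(j,a), blue(a,f)
round 2: derive deriv(j,i) via R1 from deriv(j,a), blue(a,i)
round 3: derive deriv(b,f) via R1 from deriv(b,a), blue(a,f)
round 3: derive deriv(b,i) via R1 from deriv(b,a), blue(a,i)
round 3: derive deriv(d,f) via R1 from deriv(d,a), blue(a,f)
round 3: derive deriv(d,i) via R1 from deriv(d,a), blue(a,i)
round 3: derive deriv(g,b) via R1 from deriv(g,i), blue(i,b)
round 3: derive deriv(g,g) via R1 from deriv(g,i), blue(i,g)
round 3: derive deriv(g,h) via R1 from deriv(g,i), blue(i,h)
round 3: derive deriv(g,j) via R1 from deriv(g,i), blue(i,j)
round 3: derive deriv(h,a) via R1 from deriv(h,j), blue(j,a)
round 3: derive deriv(i,f) via R1 from deriv(i,a), blue(a,f)
round 3: derive deriv(i,i) via R1 from deriv(i,a), blue(a,i)
round 3: derive deriv(j,b) via R1 from deriv(j,i), blue(i,b)
round 3: derive deriv(j,g) via R1 from deriv(j,i), blue(i,g)
round 3: derive deriv(j,h) via R1 from deriv(j,i), blue(i,h)
round 3: derive deriv(j,j) via R1 from deriv(j,i), blue(i,j)
round 4: derive deriv(b,b) via R1 from deriv(b,i), blue(i,b)
round 4: derive deriv(b,g) via R1 from deriv(b,i), blue(i,g)
round 4: derive deriv(b,h) via R1 from deriv(b,i), blue(i,h)
round 4: derive deriv(d,b) via R1 from deriv(d,i), blue(i,b)
round 4: derive deriv(d,h) via R1 from deriv(d,i), blue(i,h)
round 4: derive deriv(d,j) via R1 from deriv(d,i), blue(i,j)
round 4: derive deriv(h,f) via R1 from deriv(h,a), blue(a,f)
round 4: derive deriv(h,i) via R1 from deriv(h,a), blue(a,i)
round 5: derive deriv(h,g) via R1 from deriv(h,i), blue(i,g)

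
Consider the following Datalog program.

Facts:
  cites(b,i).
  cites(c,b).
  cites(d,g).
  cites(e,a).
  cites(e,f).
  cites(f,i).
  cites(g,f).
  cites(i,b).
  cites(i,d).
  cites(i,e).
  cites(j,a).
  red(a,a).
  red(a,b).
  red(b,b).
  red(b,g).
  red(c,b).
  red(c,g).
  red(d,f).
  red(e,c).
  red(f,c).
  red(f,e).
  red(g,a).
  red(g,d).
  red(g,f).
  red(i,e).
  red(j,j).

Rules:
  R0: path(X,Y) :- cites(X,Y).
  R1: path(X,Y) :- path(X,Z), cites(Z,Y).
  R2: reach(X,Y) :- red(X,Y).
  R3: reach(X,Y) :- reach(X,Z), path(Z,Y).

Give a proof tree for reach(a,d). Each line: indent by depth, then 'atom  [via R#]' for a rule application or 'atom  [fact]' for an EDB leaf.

round 1: derive path(b,i) via R0 from cites(b,i)
round 1: derive path(c,b) via R0 from cites(c,b)
round 1: derive path(d,g) via R0 from cites(d,g)
round 1: derive path(e,a) via R0 from cites(e,a)
round 1: derive path(e,f) via R0 from cites(e,f)
round 1: derive path(f,i) via R0 from cites(f,i)
round 1: derive path(g,f) via R0 from cites(g,f)
round 1: derive path(i,b) via R0 from cites(i,b)
round 1: derive path(i,d) via R0 from cites(i,d)
round 1: derive path(i,e) via R0 from cites(i,e)
round 1: derive path(j,a) via R0 from cites(j,a)
round 1: derive reach(a,a) via R2 from red(a,a)
round 1: derive reach(a,b) via R2 from red(a,b)
round 1: derive reach(b,b) via R2 from red(b,b)
round 1: derive reach(b,g) via R2 from red(b,g)
round 1: derive reach(c,b) via R2 from red(c,b)
round 1: derive reach(c,g) via R2 from red(c,g)
round 1: derive reach(d,f) via R2 from red(d,f)
round 1: derive reach(e,c) via R2 from red(e,c)
round 1: derive reach(f,c) via R2 from red(f,c)
round 1: derive reach(f,e) via R2 from red(f,e)
round 1: derive reach(g,a) via R2 from red(g,a)
round 1: derive reach(g,d) via R2 from red(g,d)
round 1: derive reach(g,f) via R2 from red(g,f)
round 1: derive reach(i,e) via R2 from red(i,e)
round 1: derive reach(j,j) via R2 from red(j,j)
round 2: derive path(b,b) via R1 from path(b,i), cites(i,b)
round 2: derive path(b,d) via R1 from path(b,i), cites(i,d)
round 2: derive path(b,e) via R1 from path(b,i), cites(i,e)
round 2: derive path(c,i) via R1 from path(c,b), cites(b,i)
round 2: derive path(d,f) via R1 from path(d,g), cites(g,f)
round 2: derive path(e,i) via R1 from path(e,f), cites(f,i)
round 2: derive path(f,b) via R1 from path(f,i), cites(i,b)
round 2: derive path(f,d) via R1 from path(f,i), cites(i,d)
round 2: derive path(f,e) via R1 from path(f,i), cites(i,e)
round 2: derive path(g,i) via R1 from path(g,f), cites(f,i)
round 2: derive path(i,a) via R1 from path(i,e), cites(e,a)
round 2: derive path(i,f) via R1 from path(i,e), cites(e,f)
round 2: derive path(i,g) via R1 from path(i,d), cites(d,g)
round 2: derive path(i,i) via R1 from path(i,b), cites(b,i)
round 2: derive reach(a,i) via R3 from reach(a,b), path(b,i)
round 2: derive reach(b,f) via R3 from reach(b,g), path(g,f)
round 2: derive reach(b,i) via R3 from reach(b,b), path(b,i)
round 2: derive reach(c,f) via R3 from reach(c,g), path(g,f)
round 2: derive reach(c,i) via R3 from reach(c,b), path(b,i)
round 2: derive reach(d,i) via R3 from reach(d,f), path(f,i)
round 2: derive reach(e,b) via R3 from reach(e,c), path(c,b)
round 2: derive reach(f,a) via R3 from reach(f,e), path(e,a)
round 2: derive reach(f,b) via R3 from reach(f,c), path(c,b)
round 2: derive reach(f,f) via R3 from reach(f,e), path(e,f)
round 2: derive reach(g,g) via R3 from reach(g,d), path(d,g)
round 2: derive reach(g,i) via R3 from reach(g,f), path(f,i)
round 2: derive reach(i,a) via R3 from reach(i,e), path(e,a)
round 2: derive reach(i,f) via R3 from reach(i,e), path(e,f)
round 2: derive reach(j,a) via R3 from reach(j,j), path(j,a)
round 3: derive path(b,a) via R1 from path(b,e), cites(e,a)
round 3: derive path(b,f) via R1 from path(b,e), cites(e,f)
round 3: derive path(b,g) via R1 from path(b,d), cites(d,g)
round 3: derive path(c,d) via R1 from path(c,i), cites(i,d)
round 3: derive path(c,e) via R1 from path(c,i), cites(i,e)
round 3: derive path(d,i) via R1 from path(d,f), cites(f,i)
round 3: derive path(e,b) via R1 from path(e,i), cites(i,b)
round 3: derive path(e,d) via R1 from path(e,i), cites(i,d)
round 3: derive path(e,e) via R1 from path(e,i), cites(i,e)
round 3: derive path(f,a) via R1 from path(f,e), cites(e,a)
round 3: derive path(f,f) via R1 from path(f,e), cites(e,f)
round 3: derive path(f,g) via R1 from path(f,d), cites(d,g)
round 3: derive path(g,b) via R1 from path(g,i), cites(i,b)
round 3: derive path(g,d) via R1 from path(g,i), cites(i,d)
round 3: derive path(g,e) via R1 from path(g,i), cites(i,e)
round 3: derive reach(a,d) via R3 from reach(a,b), path(b,d)
round 3: derive reach(a,e) via R3 from reach(a,b), path(b,e)
round 3: derive reach(a,f) via R3 from reach(a,i), path(i,f)
round 3: derive reach(a,g) via R3 from reach(a,i), path(i,g)
round 3: derive reach(b,a) via R3 from reach(b,i), path(i,a)
round 3: derive reach(b,d) via R3 from reach(b,b), path(b,d)
round 3: derive reach(b,e) via R3 from reach(b,b), path(b,e)
round 3: derive reach(c,a) via R3 from reach(c,i), path(i,a)
round 3: derive reach(c,d) via R3 from reach(c,b), path(b,d)
round 3: derive reach(c,e) via R3 from reach(c,b), path(b,e)
round 3: derive reach(d,a) via R3 from reach(d,i), path(i,a)
round 3: derive reach(d,b) via R3 from reach(d,f), path(f,b)
round 3: derive reach(d,d) via R3 from reach(d,f), path(f,d)
round 3: derive reach(d,e) via R3 from reach(d,f), path(f,e)
round 3: derive reach(d,g) via R3 from reach(d,i), path(i,g)
round 3: derive reach(e,d) via R3 from reach(e,b), path(b,d)
round 3: derive reach(e,e) via R3 from reach(e,b), path(b,e)
round 3: derive reach(e,i) via R3 from reach(e,b), path(b,i)
round 3: derive reach(f,d) via R3 from reach(f,b), path(b,d)
round 3: derive reach(f,i) via R3 from reach(f,b), path(b,i)
round 3: derive reach(g,b) via R3 from reach(g,f), path(f,b)
round 3: derive reach(g,e) via R3 from reach(g,f), path(f,e)
round 3: derive reach(i,b) via R3 from reach(i,f), path(f,b)
round 3: derive reach(i,d) via R3 from reach(i,f), path(f,d)
round 3: derive reach(i,i) via R3 from reach(i,e), path(e,i)
round 4: derive path(c,a) via R1 from path(c,e), cites(e,a)
round 4: derive path(c,f) via R1 from path(c,e), cites(e,f)
round 4: derive path(c,g) via R1 from path(c,d), cites(d,g)
round 4: derive path(d,b) via R1 from path(d,i), cites(i,b)
round 4: derive path(d,d) via R1 from path(d,i), cites(i,d)
round 4: derive path(d,e) via R1 from path(d,i), cites(i,e)
round 4: derive path(e,g) via R1 from path(e,d), cites(d,g)
round 4: derive path(g,a) via R1 from path(g,e), cites(e,a)
round 4: derive path(g,g) via R1 from path(g,d), cites(d,g)
round 4: derive reach(e,a) via R3 from reach(e,b), path(b,a)
round 4: derive reach(e,f) via R3 from reach(e,b), path(b,f)
round 4: derive reach(e,g) via R3 from reach(e,b), path(b,g)
round 4: derive reach(f,g) via R3 from reach(f,b), path(b,g)
round 4: derive reach(i,g) via R3 from reach(i,b), path(b,g)
round 5: derive path(d,a) via R1 from path(d,e), cites(e,a)

reach(a,d)  [via R3]
  reach(a,b)  [via R2]
    red(a,b)  [fact]
  path(b,d)  [via R1]
    path(b,i)  [via R0]
      cites(b,i)  [fact]
    cites(i,d)  [fact]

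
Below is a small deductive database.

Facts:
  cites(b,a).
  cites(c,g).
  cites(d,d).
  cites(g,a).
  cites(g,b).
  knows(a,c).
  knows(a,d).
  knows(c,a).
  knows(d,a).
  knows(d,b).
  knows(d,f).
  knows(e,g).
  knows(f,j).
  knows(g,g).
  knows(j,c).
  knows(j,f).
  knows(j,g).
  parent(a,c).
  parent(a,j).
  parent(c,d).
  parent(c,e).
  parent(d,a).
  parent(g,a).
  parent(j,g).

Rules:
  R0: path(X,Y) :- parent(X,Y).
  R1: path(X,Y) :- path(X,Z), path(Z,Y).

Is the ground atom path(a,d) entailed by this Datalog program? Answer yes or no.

round 1: derive path(a,c) via R0 from parent(a,c)
round 1: derive path(a,j) via R0 from parent(a,j)
round 1: derive path(c,d) via R0 from parent(c,d)
round 1: derive path(c,e) via R0 from parent(c,e)
round 1: derive path(d,a) via R0 from parent(d,a)
round 1: derive path(g,a) via R0 from parent(g,a)
round 1: derive path(j,g) via R0 from parent(j,g)
round 2: derive path(a,d) via R1 from path(a,c), path(c,d)
round 2: derive path(a,e) via R1 from path(a,c), path(c,e)
round 2: derive path(a,g) via R1 from path(a,j), path(j,g)
round 2: derive path(c,a) via R1 from path(c,d), path(d,a)
round 2: derive path(d,c) via R1 from path(d,a), path(a,c)
round 2: derive path(d,j) via R1 from path(d,a), path(a,j)
round 2: derive path(g,c) via R1 from path(g,a), path(a,c)
round 2: derive path(g,j) via R1 from path(g,a), path(a,j)
round 2: derive path(j,a) via R1 from path(j,g), path(g,a)
round 3: derive path(a,a) via R1 from path(a,c), path(c,a)
round 3: derive path(c,c) via R1 from path(c,a), path(a,c)
round 3: derive path(c,g) via R1 from path(c,a), path(a,g)
round 3: derive path(c,j) via R1 from path(c,a), path(a,j)
round 3: derive path(d,d) via R1 from path(d,a), path(a,d)
round 3: derive path(d,e) via R1 from path(d,a), path(a,e)
round 3: derive path(d,g) via R1 from path(d,a), path(a,g)
round 3: derive path(g,d) via R1 from path(g,a), path(a,d)
round 3: derive path(g,e) via R1 from path(g,a), path(a,e)
round 3: derive path(g,g) via R1 from path(g,a), path(a,g)
round 3: derive path(j,c) via R1 from path(j,a), path(a,c)
round 3: derive path(j,d) via R1 from path(j,a), path(a,d)
round 3: derive path(j,e) via R1 from path(j,a), path(a,e)
round 3: derive path(j,j) via R1 from path(j,a), path(a,j)

yes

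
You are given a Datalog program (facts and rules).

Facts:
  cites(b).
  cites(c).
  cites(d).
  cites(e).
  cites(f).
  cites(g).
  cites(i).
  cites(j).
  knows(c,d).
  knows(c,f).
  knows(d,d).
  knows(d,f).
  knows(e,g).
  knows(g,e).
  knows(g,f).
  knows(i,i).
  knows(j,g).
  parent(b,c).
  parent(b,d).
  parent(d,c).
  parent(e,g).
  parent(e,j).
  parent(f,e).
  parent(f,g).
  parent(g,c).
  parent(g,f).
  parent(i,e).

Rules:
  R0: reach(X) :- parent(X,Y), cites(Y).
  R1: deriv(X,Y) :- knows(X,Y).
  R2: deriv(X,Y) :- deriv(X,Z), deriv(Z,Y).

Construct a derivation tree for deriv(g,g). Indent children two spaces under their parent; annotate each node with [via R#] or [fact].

round 1: derive deriv(c,d) via R1 from knows(c,d)
round 1: derive deriv(c,f) via R1 from knows(c,f)
round 1: derive deriv(d,d) via R1 from knows(d,d)
round 1: derive deriv(d,f) via R1 from knows(d,f)
round 1: derive deriv(e,g) via R1 from knows(e,g)
round 1: derive deriv(g,e) via R1 from knows(g,e)
round 1: derive deriv(g,f) via R1 from knows(g,f)
round 1: derive deriv(i,i) via R1 from knows(i,i)
round 1: derive deriv(j,g) via R1 from knows(j,g)
round 2: derive deriv(e,e) via R2 from deriv(e,g), deriv(g,e)
round 2: derive deriv(e,f) via R2 from deriv(e,g), deriv(g,f)
round 2: derive deriv(g,g) via R2 from deriv(g,e), deriv(e,g)
round 2: derive deriv(j,e) via R2 from deriv(j,g), deriv(g,e)
round 2: derive deriv(j,f) via R2 from deriv(j,g), deriv(g,f)

deriv(g,g)  [via R2]
  deriv(g,e)  [via R1]
    knows(g,e)  [fact]
  deriv(e,g)  [via R1]
    knows(e,g)  [fact]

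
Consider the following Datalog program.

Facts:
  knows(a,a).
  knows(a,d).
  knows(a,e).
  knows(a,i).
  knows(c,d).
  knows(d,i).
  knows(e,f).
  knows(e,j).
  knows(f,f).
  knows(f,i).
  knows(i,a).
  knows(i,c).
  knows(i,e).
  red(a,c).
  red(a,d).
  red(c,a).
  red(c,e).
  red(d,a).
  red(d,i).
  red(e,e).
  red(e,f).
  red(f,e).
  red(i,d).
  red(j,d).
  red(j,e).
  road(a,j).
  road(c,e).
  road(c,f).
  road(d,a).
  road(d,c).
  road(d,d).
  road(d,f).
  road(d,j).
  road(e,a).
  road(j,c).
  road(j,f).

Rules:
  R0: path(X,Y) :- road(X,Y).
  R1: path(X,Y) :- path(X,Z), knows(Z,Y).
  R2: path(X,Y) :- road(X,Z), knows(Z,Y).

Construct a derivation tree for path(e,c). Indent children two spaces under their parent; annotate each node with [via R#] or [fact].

path(e,c)  [via R1]
  path(e,i)  [via R2]
    road(e,a)  [fact]
    knows(a,i)  [fact]
  knows(i,c)  [fact]

round 1: derive path(a,j) via R0 from road(a,j)
round 1: derive path(c,e) via R0 from road(c,e)
round 1: derive path(c,f) via R0 from road(c,f)
round 1: derive path(d,a) via R0 from road(d,a)
round 1: derive path(d,c) via R0 from road(d,c)
round 1: derive path(d,d) via R0 from road(d,d)
round 1: derive path(d,f) via R0 from road(d,f)
round 1: derive path(d,j) via R0 from road(d,j)
round 1: derive path(e,a) via R0 from road(e,a)
round 1: derive path(j,c) via R0 from road(j,c)
round 1: derive path(j,f) via R0 from road(j,f)
round 1: derive path(c,i) via R2 from road(c,f), knows(f,i)
round 1: derive path(c,j) via R2 from road(c,e), knows(e,j)
round 1: derive path(d,e) via R2 from road(d,a), knows(a,e)
round 1: derive path(d,i) via R2 from road(d,a), knows(a,i)
round 1: derive path(e,d) via R2 from road(e,a), knows(a,d)
round 1: derive path(e,e) via R2 from road(e,a), knows(a,e)
round 1: derive path(e,i) via R2 from road(e,a), knows(a,i)
round 1: derive path(j,d) via R2 from road(j,c), knows(c,d)
round 1: derive path(j,i) via R2 from road(j,f), knows(f,i)
round 2: derive path(c,a) via R1 from path(c,i), knows(i,a)
round 2: derive path(c,c) via R1 from path(c,i), knows(i,c)
round 2: derive path(e,c) via R1 from path(e,i), knows(i,c)
round 2: derive path(e,f) via R1 from path(e,e), knows(e,f)
round 2: derive path(e,j) via R1 from path(e,e), knows(e,j)
round 2: derive path(j,a) via R1 from path(j,i), knows(i,a)
round 2: derive path(j,e) via R1 from path(j,i), knows(i,e)
round 3: derive path(c,d) via R1 from path(c,a), knows(a,d)
round 3: derive path(j,j) via R1 from path(j,e), knows(e,j)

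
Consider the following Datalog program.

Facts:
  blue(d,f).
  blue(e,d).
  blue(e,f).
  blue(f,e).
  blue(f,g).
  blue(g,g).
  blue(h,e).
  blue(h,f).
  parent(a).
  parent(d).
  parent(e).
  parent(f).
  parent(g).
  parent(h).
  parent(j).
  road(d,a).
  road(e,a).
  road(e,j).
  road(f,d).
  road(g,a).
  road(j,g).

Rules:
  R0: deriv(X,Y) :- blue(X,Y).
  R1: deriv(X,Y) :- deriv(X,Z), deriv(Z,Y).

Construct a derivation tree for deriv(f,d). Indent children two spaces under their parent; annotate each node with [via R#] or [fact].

deriv(f,d)  [via R1]
  deriv(f,e)  [via R0]
    blue(f,e)  [fact]
  deriv(e,d)  [via R0]
    blue(e,d)  [fact]

round 1: derive deriv(d,f) via R0 from blue(d,f)
round 1: derive deriv(e,d) via R0 from blue(e,d)
round 1: derive deriv(e,f) via R0 from blue(e,f)
round 1: derive deriv(f,e) via R0 from blue(f,e)
round 1: derive deriv(f,g) via R0 from blue(f,g)
round 1: derive deriv(g,g) via R0 from blue(g,g)
round 1: derive deriv(h,e) via R0 from blue(h,e)
round 1: derive deriv(h,f) via R0 from blue(h,f)
round 2: derive deriv(d,e) via R1 from deriv(d,f), deriv(f,e)
round 2: derive deriv(d,g) via R1 from deriv(d,f), deriv(f,g)
round 2: derive deriv(e,e) via R1 from deriv(e,f), deriv(f,e)
round 2: derive deriv(e,g) via R1 from deriv(e,f), deriv(f,g)
round 2: derive deriv(f,d) via R1 from deriv(f,e), deriv(e,d)
round 2: derive deriv(f,f) via R1 from deriv(f,e), deriv(e,f)
round 2: derive deriv(h,d) via R1 from deriv(h,e), deriv(e,d)
round 2: derive deriv(h,g) via R1 from deriv(h,f), deriv(f,g)
round 3: derive deriv(d,d) via R1 from deriv(d,e), deriv(e,d)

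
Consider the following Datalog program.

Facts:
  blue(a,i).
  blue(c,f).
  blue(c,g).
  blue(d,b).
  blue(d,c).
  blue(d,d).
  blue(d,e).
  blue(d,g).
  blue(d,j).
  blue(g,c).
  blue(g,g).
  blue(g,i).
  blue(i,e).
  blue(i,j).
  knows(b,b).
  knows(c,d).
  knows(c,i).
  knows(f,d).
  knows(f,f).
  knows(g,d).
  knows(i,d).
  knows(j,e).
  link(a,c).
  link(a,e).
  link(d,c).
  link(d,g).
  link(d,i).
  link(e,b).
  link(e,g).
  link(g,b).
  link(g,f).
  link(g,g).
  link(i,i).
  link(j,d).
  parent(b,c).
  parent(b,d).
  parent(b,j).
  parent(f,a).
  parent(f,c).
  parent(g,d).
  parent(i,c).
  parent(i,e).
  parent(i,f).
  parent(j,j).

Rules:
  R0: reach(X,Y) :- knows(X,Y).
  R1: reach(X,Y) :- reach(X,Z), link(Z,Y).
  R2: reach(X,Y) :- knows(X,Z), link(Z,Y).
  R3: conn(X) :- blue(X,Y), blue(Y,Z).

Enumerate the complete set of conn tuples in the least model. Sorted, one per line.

round 1: derive conn(a) via R3 from blue(a,i), blue(i,e)
round 1: derive conn(c) via R3 from blue(c,g), blue(g,c)
round 1: derive conn(d) via R3 from blue(d,c), blue(c,f)
round 1: derive conn(g) via R3 from blue(g,c), blue(c,f)

conn(a)
conn(c)
conn(d)
conn(g)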